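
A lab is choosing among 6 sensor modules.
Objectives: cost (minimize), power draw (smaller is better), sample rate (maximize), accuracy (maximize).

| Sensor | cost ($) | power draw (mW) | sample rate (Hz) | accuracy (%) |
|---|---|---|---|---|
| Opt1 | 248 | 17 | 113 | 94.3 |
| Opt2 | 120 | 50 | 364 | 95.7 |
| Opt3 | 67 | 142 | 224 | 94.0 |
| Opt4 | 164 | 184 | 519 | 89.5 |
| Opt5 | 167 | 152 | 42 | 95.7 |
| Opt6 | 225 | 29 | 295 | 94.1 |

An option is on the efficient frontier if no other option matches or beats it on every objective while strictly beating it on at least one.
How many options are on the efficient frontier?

Opt1: not dominated (best power draw).
Opt2: not dominated.
Opt3: not dominated (best cost).
Opt4: not dominated (best sample rate).
Opt5: dominated by Opt2 (cost 120≤167, power draw 50≤152, sample rate 364≥42, accuracy 95.7≥95.7).
Opt6: not dominated.
Pareto-optimal: Opt1, Opt2, Opt3, Opt4, Opt6 → 5.

5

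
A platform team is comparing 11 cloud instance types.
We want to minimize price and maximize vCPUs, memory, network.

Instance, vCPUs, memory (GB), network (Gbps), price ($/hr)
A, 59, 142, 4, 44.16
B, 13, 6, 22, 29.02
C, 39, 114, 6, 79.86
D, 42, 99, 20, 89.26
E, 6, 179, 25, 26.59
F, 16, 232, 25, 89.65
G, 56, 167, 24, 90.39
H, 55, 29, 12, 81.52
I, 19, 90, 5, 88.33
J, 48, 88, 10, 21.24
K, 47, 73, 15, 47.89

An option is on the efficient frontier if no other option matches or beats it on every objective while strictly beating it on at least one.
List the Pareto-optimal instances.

A: not dominated (best vCPUs).
B: not dominated.
C: not dominated.
D: not dominated.
E: not dominated.
F: not dominated (best memory).
G: not dominated.
H: not dominated.
I: dominated by C (vCPUs 39≥19, memory 114≥90, network 6≥5, price 79.86≤88.33).
J: not dominated (best price).
K: not dominated.

A, B, C, D, E, F, G, H, J, K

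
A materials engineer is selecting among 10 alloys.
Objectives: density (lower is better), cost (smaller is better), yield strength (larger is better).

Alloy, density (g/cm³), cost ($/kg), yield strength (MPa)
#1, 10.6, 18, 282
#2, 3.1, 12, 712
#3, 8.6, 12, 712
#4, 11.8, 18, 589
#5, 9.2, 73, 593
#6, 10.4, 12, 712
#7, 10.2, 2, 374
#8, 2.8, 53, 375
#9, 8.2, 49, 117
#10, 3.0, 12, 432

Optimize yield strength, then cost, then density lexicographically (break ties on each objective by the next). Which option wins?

First maximize yield strength: best is 712, kept {#2, #3, #6}.
Then minimize cost: best is 12, kept {#2, #3, #6}.
Then minimize density: best is 3.1, kept {#2}.

#2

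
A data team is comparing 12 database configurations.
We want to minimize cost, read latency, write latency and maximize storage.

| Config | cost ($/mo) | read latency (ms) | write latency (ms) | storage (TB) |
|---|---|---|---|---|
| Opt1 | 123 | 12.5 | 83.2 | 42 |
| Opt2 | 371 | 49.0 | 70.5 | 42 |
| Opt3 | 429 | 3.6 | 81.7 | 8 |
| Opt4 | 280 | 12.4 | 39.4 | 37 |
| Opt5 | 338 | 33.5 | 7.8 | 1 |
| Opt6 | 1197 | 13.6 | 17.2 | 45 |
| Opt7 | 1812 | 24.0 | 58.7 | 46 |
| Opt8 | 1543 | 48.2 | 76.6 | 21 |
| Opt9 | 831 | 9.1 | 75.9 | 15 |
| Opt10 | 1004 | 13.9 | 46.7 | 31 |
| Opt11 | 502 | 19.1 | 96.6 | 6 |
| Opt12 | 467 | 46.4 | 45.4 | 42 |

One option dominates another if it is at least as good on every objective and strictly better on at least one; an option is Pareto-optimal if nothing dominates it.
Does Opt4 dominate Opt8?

Yes

Opt4 vs Opt8: cost 280≤1543, read latency 12.4≤48.2, write latency 39.4≤76.6, storage 37≥21 — Opt4 is at least as good on every objective with at least one strict improvement.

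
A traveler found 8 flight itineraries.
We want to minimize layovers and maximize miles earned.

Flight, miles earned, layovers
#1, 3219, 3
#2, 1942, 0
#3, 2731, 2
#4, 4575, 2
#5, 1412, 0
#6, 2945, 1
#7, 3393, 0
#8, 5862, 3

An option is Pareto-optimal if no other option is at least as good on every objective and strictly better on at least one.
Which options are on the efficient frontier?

#4, #7, #8

#1: dominated by #4 (miles earned 4575≥3219, layovers 2≤3).
#2: dominated by #7 (miles earned 3393≥1942, layovers 0≤0).
#3: dominated by #4 (miles earned 4575≥2731, layovers 2≤2).
#4: not dominated.
#5: dominated by #2 (miles earned 1942≥1412, layovers 0≤0).
#6: dominated by #7 (miles earned 3393≥2945, layovers 0≤1).
#7: not dominated.
#8: not dominated (best miles earned).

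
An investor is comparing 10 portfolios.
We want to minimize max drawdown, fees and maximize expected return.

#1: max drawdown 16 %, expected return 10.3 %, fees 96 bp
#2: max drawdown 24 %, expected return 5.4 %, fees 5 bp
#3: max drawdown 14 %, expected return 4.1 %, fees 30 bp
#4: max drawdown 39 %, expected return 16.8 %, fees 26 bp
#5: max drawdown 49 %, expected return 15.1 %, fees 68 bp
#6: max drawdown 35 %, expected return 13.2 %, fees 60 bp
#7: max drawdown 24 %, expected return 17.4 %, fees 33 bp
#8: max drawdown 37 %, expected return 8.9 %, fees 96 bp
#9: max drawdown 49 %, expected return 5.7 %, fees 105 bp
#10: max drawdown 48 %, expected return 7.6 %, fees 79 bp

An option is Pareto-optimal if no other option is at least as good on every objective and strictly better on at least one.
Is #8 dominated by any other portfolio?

Yes

#1 vs #8: max drawdown 16≤37, expected return 10.3≥8.9, fees 96≤96 — #1 is at least as good on every objective and strictly better on at least one, so #1 dominates #8.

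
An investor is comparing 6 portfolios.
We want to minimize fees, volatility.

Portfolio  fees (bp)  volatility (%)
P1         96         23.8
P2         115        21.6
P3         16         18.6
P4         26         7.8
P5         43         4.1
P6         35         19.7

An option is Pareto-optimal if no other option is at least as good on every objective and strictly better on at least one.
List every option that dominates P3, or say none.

none

P1: worse on fees (96 vs 16).
P2: worse on fees (115 vs 16).
P4: worse on fees (26 vs 16).
P5: worse on fees (43 vs 16).
P6: worse on fees (35 vs 16).
No option dominates P3.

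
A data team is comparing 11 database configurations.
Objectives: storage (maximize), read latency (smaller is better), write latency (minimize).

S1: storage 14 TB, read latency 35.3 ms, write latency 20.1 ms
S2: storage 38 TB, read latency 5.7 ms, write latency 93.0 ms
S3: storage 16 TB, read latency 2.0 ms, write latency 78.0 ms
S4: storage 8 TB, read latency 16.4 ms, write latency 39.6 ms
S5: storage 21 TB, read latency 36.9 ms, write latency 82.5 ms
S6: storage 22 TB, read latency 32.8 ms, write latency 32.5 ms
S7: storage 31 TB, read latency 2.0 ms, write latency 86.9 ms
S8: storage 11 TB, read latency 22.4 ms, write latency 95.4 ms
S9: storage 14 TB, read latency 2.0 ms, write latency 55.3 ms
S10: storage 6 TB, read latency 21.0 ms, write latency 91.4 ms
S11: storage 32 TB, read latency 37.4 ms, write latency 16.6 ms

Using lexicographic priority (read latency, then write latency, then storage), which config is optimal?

S9

First minimize read latency: best is 2.0, kept {S3, S7, S9}.
Then minimize write latency: best is 55.3, kept {S9}.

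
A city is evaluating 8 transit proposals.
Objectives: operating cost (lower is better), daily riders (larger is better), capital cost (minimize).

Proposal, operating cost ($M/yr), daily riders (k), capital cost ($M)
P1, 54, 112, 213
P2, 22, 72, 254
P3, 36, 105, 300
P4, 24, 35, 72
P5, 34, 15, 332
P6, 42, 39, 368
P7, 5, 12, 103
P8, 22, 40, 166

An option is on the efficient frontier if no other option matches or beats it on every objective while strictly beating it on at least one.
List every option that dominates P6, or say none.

P2: operating cost 22≤42, daily riders 72≥39, capital cost 254≤368 — dominates P6.
P3: operating cost 36≤42, daily riders 105≥39, capital cost 300≤368 — dominates P6.
P8: operating cost 22≤42, daily riders 40≥39, capital cost 166≤368 — dominates P6.
Others (P1, P4, P5, P7) are each worse than P6 on at least one objective.

P2, P3, P8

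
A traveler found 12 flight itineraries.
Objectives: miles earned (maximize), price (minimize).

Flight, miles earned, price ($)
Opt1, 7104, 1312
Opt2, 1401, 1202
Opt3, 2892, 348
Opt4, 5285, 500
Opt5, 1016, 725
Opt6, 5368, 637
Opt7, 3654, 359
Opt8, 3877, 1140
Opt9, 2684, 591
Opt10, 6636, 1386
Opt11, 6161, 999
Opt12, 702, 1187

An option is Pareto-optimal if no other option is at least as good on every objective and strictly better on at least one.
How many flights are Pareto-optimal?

Opt1: not dominated (best miles earned).
Opt2: dominated by Opt3 (miles earned 2892≥1401, price 348≤1202).
Opt3: not dominated (best price).
Opt4: not dominated.
Opt5: dominated by Opt3 (miles earned 2892≥1016, price 348≤725).
Opt6: not dominated.
Opt7: not dominated.
Opt8: dominated by Opt4 (miles earned 5285≥3877, price 500≤1140).
Opt9: dominated by Opt3 (miles earned 2892≥2684, price 348≤591).
Opt10: dominated by Opt1 (miles earned 7104≥6636, price 1312≤1386).
Opt11: not dominated.
Opt12: dominated by Opt3 (miles earned 2892≥702, price 348≤1187).
Pareto-optimal: Opt1, Opt3, Opt4, Opt6, Opt7, Opt11 → 6.

6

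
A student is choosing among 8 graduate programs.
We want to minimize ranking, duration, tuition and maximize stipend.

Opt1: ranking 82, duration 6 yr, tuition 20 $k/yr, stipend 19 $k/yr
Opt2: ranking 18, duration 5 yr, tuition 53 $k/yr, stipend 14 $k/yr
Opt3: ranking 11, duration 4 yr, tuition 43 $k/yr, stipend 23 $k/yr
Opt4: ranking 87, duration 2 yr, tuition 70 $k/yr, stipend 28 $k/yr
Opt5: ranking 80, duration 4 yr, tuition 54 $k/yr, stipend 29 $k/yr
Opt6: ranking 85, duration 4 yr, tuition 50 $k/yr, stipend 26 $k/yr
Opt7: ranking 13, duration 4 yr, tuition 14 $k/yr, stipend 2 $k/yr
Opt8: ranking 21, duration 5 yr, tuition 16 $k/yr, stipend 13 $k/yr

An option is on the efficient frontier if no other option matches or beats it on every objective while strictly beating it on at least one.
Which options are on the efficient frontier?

Opt1, Opt3, Opt4, Opt5, Opt6, Opt7, Opt8

Opt1: not dominated.
Opt2: dominated by Opt3 (ranking 11≤18, duration 4≤5, tuition 43≤53, stipend 23≥14).
Opt3: not dominated (best ranking).
Opt4: not dominated (best duration).
Opt5: not dominated (best stipend).
Opt6: not dominated.
Opt7: not dominated (best tuition).
Opt8: not dominated.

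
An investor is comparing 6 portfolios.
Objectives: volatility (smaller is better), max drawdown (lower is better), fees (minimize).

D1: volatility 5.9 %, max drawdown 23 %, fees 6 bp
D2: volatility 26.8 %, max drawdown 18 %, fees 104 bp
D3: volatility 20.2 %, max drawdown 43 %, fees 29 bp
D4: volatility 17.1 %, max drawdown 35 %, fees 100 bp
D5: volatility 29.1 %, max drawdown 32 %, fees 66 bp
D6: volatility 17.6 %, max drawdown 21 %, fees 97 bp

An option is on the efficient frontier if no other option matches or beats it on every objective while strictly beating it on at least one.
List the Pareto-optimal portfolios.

D1: not dominated (best volatility).
D2: not dominated (best max drawdown).
D3: dominated by D1 (volatility 5.9≤20.2, max drawdown 23≤43, fees 6≤29).
D4: dominated by D1 (volatility 5.9≤17.1, max drawdown 23≤35, fees 6≤100).
D5: dominated by D1 (volatility 5.9≤29.1, max drawdown 23≤32, fees 6≤66).
D6: not dominated.

D1, D2, D6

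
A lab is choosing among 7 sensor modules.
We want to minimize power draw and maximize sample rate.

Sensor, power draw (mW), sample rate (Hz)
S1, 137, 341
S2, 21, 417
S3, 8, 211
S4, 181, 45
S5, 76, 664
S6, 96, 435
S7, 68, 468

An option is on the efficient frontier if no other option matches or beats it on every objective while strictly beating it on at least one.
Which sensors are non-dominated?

S1: dominated by S2 (power draw 21≤137, sample rate 417≥341).
S2: not dominated.
S3: not dominated (best power draw).
S4: dominated by S1 (power draw 137≤181, sample rate 341≥45).
S5: not dominated (best sample rate).
S6: dominated by S5 (power draw 76≤96, sample rate 664≥435).
S7: not dominated.

S2, S3, S5, S7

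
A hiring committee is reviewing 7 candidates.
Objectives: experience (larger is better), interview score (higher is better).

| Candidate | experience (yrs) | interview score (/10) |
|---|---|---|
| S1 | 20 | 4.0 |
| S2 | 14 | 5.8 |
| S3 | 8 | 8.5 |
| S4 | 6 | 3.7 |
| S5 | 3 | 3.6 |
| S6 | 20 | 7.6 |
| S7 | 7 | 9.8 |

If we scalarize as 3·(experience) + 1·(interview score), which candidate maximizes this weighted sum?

S6

S1: 3·20 + 1·4.0 = 64.0
S2: 3·14 + 1·5.8 = 47.8
S3: 3·8 + 1·8.5 = 32.5
S4: 3·6 + 1·3.7 = 21.7
S5: 3·3 + 1·3.6 = 12.6
S6: 3·20 + 1·7.6 = 67.6
S7: 3·7 + 1·9.8 = 30.8
Highest: S6 at 67.6.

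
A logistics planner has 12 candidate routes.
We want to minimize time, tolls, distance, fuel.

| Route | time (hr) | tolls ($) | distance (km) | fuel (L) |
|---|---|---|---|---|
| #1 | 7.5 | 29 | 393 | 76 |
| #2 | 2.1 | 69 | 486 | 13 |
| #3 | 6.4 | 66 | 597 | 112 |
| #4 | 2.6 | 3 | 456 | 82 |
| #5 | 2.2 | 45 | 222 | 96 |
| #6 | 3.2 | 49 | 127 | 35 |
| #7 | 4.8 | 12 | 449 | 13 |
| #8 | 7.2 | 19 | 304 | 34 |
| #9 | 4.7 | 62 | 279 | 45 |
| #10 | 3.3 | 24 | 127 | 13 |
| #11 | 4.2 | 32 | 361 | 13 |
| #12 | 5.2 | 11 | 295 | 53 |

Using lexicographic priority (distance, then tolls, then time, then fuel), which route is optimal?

#10

First minimize distance: best is 127, kept {#6, #10}.
Then minimize tolls: best is 24, kept {#10}.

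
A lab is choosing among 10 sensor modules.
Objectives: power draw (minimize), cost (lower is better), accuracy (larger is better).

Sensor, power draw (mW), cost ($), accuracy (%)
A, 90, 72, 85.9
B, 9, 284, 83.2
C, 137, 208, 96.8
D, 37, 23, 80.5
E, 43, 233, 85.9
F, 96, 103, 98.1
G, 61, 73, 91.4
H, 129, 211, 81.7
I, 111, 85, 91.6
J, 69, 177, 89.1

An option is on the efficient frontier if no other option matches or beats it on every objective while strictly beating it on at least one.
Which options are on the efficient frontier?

A: not dominated.
B: not dominated (best power draw).
C: dominated by F (power draw 96≤137, cost 103≤208, accuracy 98.1≥96.8).
D: not dominated (best cost).
E: not dominated.
F: not dominated (best accuracy).
G: not dominated.
H: dominated by A (power draw 90≤129, cost 72≤211, accuracy 85.9≥81.7).
I: not dominated.
J: dominated by G (power draw 61≤69, cost 73≤177, accuracy 91.4≥89.1).

A, B, D, E, F, G, I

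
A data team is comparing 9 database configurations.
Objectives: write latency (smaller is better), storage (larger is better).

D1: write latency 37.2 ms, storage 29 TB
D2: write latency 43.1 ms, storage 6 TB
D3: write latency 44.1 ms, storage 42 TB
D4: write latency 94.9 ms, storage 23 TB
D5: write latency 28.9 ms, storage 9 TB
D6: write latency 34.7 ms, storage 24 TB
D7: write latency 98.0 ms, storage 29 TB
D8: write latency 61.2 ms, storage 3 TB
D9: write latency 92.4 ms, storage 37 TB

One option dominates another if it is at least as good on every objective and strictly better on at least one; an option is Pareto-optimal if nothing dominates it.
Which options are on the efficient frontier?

D1, D3, D5, D6

D1: not dominated.
D2: dominated by D1 (write latency 37.2≤43.1, storage 29≥6).
D3: not dominated (best storage).
D4: dominated by D1 (write latency 37.2≤94.9, storage 29≥23).
D5: not dominated (best write latency).
D6: not dominated.
D7: dominated by D1 (write latency 37.2≤98.0, storage 29≥29).
D8: dominated by D1 (write latency 37.2≤61.2, storage 29≥3).
D9: dominated by D3 (write latency 44.1≤92.4, storage 42≥37).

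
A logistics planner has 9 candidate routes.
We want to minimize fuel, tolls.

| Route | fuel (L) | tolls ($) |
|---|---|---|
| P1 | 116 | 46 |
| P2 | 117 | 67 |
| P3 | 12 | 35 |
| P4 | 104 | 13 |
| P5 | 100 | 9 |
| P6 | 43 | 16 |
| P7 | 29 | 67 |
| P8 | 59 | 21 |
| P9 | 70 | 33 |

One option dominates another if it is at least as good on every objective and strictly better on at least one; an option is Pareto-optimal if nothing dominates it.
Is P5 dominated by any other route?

P1: worse on fuel (116 vs 100).
P2: worse on fuel (117 vs 100).
P3: worse on tolls (35 vs 9).
P4: worse on fuel (104 vs 100).
P6: worse on tolls (16 vs 9).
P7: worse on tolls (67 vs 9).
P8: worse on tolls (21 vs 9).
P9: worse on tolls (33 vs 9).
No option is at least as good as P5 on every objective and strictly better on one.

No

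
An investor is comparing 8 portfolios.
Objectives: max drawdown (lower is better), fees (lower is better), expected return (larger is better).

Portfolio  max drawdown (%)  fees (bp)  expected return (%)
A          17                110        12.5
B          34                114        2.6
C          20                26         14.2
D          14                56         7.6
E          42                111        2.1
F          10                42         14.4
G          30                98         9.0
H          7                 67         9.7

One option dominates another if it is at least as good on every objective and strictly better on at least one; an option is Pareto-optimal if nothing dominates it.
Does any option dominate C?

No

A: worse on fees (110 vs 26).
B: worse on max drawdown (34 vs 20).
D: worse on fees (56 vs 26).
E: worse on max drawdown (42 vs 20).
F: worse on fees (42 vs 26).
G: worse on max drawdown (30 vs 20).
H: worse on fees (67 vs 26).
No option is at least as good as C on every objective and strictly better on one.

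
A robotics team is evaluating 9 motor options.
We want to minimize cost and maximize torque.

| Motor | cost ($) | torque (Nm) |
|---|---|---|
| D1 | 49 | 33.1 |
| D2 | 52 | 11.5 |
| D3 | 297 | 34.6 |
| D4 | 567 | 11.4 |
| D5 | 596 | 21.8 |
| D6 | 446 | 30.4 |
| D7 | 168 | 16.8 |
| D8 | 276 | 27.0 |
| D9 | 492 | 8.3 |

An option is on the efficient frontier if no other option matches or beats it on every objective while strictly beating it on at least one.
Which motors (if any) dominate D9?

D1, D2, D3, D6, D7, D8

D1: cost 49≤492, torque 33.1≥8.3 — dominates D9.
D2: cost 52≤492, torque 11.5≥8.3 — dominates D9.
D3: cost 297≤492, torque 34.6≥8.3 — dominates D9.
D6: cost 446≤492, torque 30.4≥8.3 — dominates D9.
D7: cost 168≤492, torque 16.8≥8.3 — dominates D9.
D8: cost 276≤492, torque 27.0≥8.3 — dominates D9.
Others (D4, D5) are each worse than D9 on at least one objective.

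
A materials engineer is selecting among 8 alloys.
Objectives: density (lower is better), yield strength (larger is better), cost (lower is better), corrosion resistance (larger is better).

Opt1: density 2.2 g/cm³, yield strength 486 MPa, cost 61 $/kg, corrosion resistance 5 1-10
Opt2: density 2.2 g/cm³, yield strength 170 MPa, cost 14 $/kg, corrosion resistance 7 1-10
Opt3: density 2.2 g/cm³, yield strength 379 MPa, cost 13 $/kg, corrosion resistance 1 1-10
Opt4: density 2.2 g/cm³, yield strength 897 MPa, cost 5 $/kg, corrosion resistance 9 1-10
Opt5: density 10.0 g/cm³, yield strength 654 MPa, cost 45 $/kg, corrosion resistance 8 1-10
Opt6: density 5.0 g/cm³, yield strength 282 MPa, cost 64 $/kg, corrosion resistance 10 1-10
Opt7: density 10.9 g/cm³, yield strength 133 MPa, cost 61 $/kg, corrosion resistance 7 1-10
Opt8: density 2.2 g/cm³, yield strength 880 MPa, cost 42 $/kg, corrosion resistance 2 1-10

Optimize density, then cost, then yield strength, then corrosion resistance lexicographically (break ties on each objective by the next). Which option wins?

First minimize density: best is 2.2, kept {Opt1, Opt2, Opt3, Opt4, Opt8}.
Then minimize cost: best is 5, kept {Opt4}.

Opt4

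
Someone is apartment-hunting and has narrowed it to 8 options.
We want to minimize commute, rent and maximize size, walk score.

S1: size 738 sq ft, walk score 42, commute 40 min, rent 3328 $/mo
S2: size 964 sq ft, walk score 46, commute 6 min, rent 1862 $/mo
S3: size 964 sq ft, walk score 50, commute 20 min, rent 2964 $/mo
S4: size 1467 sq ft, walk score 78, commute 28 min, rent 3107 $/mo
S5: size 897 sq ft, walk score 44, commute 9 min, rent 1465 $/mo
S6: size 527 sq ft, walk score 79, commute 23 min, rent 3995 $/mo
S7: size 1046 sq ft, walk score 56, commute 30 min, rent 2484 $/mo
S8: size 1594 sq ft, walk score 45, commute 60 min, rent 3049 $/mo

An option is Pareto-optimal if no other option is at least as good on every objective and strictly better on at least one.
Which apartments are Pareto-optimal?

S1: dominated by S2 (size 964≥738, walk score 46≥42, commute 6≤40, rent 1862≤3328).
S2: not dominated (best commute).
S3: not dominated.
S4: not dominated.
S5: not dominated (best rent).
S6: not dominated (best walk score).
S7: not dominated.
S8: not dominated (best size).

S2, S3, S4, S5, S6, S7, S8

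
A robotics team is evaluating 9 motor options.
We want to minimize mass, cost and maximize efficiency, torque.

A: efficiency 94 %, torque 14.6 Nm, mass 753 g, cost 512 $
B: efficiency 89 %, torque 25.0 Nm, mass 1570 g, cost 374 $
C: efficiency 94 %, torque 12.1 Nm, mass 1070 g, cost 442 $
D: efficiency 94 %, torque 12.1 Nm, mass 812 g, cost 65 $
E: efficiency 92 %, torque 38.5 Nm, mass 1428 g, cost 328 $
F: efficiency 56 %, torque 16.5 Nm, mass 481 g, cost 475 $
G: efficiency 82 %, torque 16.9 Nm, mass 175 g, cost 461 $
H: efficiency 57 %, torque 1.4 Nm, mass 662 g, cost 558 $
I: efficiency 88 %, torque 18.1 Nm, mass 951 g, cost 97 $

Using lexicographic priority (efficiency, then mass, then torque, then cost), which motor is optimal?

First maximize efficiency: best is 94, kept {A, C, D}.
Then minimize mass: best is 753, kept {A}.

A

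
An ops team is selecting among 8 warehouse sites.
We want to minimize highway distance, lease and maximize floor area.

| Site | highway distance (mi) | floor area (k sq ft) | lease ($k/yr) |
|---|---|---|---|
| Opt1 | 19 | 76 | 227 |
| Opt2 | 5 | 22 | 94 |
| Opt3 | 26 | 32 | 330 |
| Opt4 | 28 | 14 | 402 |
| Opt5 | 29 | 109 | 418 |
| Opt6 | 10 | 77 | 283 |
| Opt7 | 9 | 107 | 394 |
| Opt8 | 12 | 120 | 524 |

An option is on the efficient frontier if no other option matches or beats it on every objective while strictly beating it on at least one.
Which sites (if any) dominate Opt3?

Opt1, Opt6

Opt1: highway distance 19≤26, floor area 76≥32, lease 227≤330 — dominates Opt3.
Opt6: highway distance 10≤26, floor area 77≥32, lease 283≤330 — dominates Opt3.
Others (Opt2, Opt4, Opt5, Opt7, Opt8) are each worse than Opt3 on at least one objective.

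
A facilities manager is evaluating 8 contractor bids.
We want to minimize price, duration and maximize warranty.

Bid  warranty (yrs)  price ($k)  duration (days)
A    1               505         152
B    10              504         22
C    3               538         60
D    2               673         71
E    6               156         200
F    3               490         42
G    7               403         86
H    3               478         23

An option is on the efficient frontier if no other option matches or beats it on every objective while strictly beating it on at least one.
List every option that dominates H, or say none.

none

A: worse on warranty (1 vs 3).
B: worse on price (504 vs 478).
C: worse on price (538 vs 478).
D: worse on warranty (2 vs 3).
E: worse on duration (200 vs 23).
F: worse on price (490 vs 478).
G: worse on duration (86 vs 23).
No option dominates H.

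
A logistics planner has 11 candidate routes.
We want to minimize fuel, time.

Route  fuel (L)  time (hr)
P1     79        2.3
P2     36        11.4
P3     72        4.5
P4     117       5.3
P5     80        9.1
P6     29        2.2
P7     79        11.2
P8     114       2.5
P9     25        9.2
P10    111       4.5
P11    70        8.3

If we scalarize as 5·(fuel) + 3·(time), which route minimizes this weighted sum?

P1: 5·79 + 3·2.3 = 401.9
P2: 5·36 + 3·11.4 = 214.2
P3: 5·72 + 3·4.5 = 373.5
P4: 5·117 + 3·5.3 = 600.9
P5: 5·80 + 3·9.1 = 427.3
P6: 5·29 + 3·2.2 = 151.6
P7: 5·79 + 3·11.2 = 428.6
P8: 5·114 + 3·2.5 = 577.5
P9: 5·25 + 3·9.2 = 152.6
P10: 5·111 + 3·4.5 = 568.5
P11: 5·70 + 3·8.3 = 374.9
Lowest: P6 at 151.6.

P6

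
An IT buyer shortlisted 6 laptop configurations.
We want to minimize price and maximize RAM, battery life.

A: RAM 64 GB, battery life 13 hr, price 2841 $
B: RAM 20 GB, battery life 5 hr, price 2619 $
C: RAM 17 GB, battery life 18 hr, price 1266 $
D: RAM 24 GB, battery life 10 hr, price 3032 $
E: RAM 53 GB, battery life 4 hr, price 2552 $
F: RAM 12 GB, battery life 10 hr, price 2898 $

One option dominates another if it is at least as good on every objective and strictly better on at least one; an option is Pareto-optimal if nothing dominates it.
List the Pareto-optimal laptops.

A, B, C, E

A: not dominated (best RAM).
B: not dominated.
C: not dominated (best battery life).
D: dominated by A (RAM 64≥24, battery life 13≥10, price 2841≤3032).
E: not dominated.
F: dominated by A (RAM 64≥12, battery life 13≥10, price 2841≤2898).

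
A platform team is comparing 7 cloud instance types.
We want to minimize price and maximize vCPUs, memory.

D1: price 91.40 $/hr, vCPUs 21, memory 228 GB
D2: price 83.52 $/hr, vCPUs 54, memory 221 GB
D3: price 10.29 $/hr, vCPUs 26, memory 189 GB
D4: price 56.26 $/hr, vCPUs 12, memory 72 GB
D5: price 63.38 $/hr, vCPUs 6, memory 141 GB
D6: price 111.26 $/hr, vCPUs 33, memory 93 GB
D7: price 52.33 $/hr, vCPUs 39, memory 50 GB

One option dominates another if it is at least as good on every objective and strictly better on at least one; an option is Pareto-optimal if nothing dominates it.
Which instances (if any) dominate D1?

none

D2: worse on memory (221 vs 228).
D3: worse on memory (189 vs 228).
D4: worse on vCPUs (12 vs 21).
D5: worse on vCPUs (6 vs 21).
D6: worse on price (111.26 vs 91.40).
D7: worse on memory (50 vs 228).
No option dominates D1.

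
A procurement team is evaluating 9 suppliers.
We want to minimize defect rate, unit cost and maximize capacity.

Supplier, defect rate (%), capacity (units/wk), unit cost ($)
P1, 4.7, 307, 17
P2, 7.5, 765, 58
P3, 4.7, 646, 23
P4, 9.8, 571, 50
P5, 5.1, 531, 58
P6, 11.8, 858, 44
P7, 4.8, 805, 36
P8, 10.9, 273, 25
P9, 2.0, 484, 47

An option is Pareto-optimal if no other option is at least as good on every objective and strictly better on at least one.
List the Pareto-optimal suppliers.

P1: not dominated (best unit cost).
P2: dominated by P7 (defect rate 4.8≤7.5, capacity 805≥765, unit cost 36≤58).
P3: not dominated.
P4: dominated by P3 (defect rate 4.7≤9.8, capacity 646≥571, unit cost 23≤50).
P5: dominated by P3 (defect rate 4.7≤5.1, capacity 646≥531, unit cost 23≤58).
P6: not dominated (best capacity).
P7: not dominated.
P8: dominated by P1 (defect rate 4.7≤10.9, capacity 307≥273, unit cost 17≤25).
P9: not dominated (best defect rate).

P1, P3, P6, P7, P9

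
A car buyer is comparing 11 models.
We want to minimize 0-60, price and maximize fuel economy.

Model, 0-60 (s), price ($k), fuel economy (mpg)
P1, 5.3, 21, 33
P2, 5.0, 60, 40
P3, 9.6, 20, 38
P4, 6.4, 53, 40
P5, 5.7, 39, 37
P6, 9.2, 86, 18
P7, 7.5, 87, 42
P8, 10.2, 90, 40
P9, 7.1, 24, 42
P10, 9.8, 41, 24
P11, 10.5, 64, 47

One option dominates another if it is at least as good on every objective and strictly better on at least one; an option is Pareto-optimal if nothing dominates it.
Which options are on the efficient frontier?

P1, P2, P3, P4, P5, P9, P11

P1: not dominated.
P2: not dominated (best 0-60).
P3: not dominated (best price).
P4: not dominated.
P5: not dominated.
P6: dominated by P1 (0-60 5.3≤9.2, price 21≤86, fuel economy 33≥18).
P7: dominated by P9 (0-60 7.1≤7.5, price 24≤87, fuel economy 42≥42).
P8: dominated by P2 (0-60 5.0≤10.2, price 60≤90, fuel economy 40≥40).
P9: not dominated.
P10: dominated by P1 (0-60 5.3≤9.8, price 21≤41, fuel economy 33≥24).
P11: not dominated (best fuel economy).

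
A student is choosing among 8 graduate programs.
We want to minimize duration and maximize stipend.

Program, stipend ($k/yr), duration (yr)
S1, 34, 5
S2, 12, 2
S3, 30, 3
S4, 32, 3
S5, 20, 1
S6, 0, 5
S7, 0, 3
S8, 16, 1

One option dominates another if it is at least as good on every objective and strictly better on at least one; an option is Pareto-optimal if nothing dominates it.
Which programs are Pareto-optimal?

S1, S4, S5

S1: not dominated (best stipend).
S2: dominated by S5 (stipend 20≥12, duration 1≤2).
S3: dominated by S4 (stipend 32≥30, duration 3≤3).
S4: not dominated.
S5: not dominated.
S6: dominated by S1 (stipend 34≥0, duration 5≤5).
S7: dominated by S2 (stipend 12≥0, duration 2≤3).
S8: dominated by S5 (stipend 20≥16, duration 1≤1).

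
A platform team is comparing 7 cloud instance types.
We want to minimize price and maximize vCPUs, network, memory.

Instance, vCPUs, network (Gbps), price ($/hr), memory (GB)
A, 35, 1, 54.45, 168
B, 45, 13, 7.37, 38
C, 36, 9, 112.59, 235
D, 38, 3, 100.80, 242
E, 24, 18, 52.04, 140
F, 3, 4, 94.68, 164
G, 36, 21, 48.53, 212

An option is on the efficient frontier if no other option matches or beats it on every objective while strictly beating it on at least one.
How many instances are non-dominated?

A: dominated by G (vCPUs 36≥35, network 21≥1, price 48.53≤54.45, memory 212≥168).
B: not dominated (best vCPUs).
C: not dominated.
D: not dominated (best memory).
E: dominated by G (vCPUs 36≥24, network 21≥18, price 48.53≤52.04, memory 212≥140).
F: dominated by G (vCPUs 36≥3, network 21≥4, price 48.53≤94.68, memory 212≥164).
G: not dominated (best network).
Pareto-optimal: B, C, D, G → 4.

4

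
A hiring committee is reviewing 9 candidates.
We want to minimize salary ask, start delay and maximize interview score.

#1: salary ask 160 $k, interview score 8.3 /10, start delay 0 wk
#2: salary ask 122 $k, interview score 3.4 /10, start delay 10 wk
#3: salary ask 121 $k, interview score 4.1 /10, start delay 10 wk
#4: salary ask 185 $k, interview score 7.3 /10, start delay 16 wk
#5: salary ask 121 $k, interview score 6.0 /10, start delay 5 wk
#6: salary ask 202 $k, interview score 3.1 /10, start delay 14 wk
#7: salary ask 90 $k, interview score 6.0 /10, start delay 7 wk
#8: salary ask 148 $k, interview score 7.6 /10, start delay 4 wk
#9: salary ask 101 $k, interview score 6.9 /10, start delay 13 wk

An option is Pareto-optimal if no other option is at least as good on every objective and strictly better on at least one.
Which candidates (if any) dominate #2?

#3: salary ask 121≤122, interview score 4.1≥3.4, start delay 10≤10 — dominates #2.
#5: salary ask 121≤122, interview score 6.0≥3.4, start delay 5≤10 — dominates #2.
#7: salary ask 90≤122, interview score 6.0≥3.4, start delay 7≤10 — dominates #2.
Others (#1, #4, #6, #8, #9) are each worse than #2 on at least one objective.

#3, #5, #7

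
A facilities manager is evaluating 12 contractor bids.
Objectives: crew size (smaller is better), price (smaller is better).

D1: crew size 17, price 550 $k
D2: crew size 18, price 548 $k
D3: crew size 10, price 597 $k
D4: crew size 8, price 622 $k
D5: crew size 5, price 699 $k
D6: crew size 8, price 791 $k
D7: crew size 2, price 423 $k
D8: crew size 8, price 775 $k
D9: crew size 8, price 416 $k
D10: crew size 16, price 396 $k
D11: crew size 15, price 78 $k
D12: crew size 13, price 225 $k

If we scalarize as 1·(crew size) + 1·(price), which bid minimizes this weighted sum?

D1: 1·17 + 1·550 = 567
D2: 1·18 + 1·548 = 566
D3: 1·10 + 1·597 = 607
D4: 1·8 + 1·622 = 630
D5: 1·5 + 1·699 = 704
D6: 1·8 + 1·791 = 799
D7: 1·2 + 1·423 = 425
D8: 1·8 + 1·775 = 783
D9: 1·8 + 1·416 = 424
D10: 1·16 + 1·396 = 412
D11: 1·15 + 1·78 = 93
D12: 1·13 + 1·225 = 238
Lowest: D11 at 93.

D11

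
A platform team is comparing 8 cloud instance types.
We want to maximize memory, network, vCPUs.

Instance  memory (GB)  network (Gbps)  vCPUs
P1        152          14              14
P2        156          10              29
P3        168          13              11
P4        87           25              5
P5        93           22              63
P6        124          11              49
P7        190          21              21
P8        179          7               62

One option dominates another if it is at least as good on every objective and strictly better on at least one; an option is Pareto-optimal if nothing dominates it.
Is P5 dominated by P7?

No

P7 vs P5: P7 is worse on network (21 vs 22), so it does not dominate P5.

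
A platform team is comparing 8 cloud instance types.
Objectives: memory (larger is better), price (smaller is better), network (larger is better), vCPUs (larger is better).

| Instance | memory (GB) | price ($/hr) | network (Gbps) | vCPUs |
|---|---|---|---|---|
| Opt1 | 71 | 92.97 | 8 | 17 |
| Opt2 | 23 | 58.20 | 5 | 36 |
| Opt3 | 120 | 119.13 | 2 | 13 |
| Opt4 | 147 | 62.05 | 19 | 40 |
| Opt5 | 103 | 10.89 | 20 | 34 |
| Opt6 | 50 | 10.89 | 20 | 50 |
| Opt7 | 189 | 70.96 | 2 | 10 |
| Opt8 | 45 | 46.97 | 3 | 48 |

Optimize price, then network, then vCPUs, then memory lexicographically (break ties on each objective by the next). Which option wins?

Opt6

First minimize price: best is 10.89, kept {Opt5, Opt6}.
Then maximize network: best is 20, kept {Opt5, Opt6}.
Then maximize vCPUs: best is 50, kept {Opt6}.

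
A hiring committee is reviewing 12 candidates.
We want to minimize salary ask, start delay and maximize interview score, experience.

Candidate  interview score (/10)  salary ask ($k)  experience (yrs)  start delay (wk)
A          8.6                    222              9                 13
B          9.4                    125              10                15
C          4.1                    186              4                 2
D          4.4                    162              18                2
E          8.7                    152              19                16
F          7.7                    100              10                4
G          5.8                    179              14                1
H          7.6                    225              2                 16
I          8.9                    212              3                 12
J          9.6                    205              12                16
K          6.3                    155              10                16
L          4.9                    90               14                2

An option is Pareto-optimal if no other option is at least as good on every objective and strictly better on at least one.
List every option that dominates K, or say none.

B: interview score 9.4≥6.3, salary ask 125≤155, experience 10≥10, start delay 15≤16 — dominates K.
E: interview score 8.7≥6.3, salary ask 152≤155, experience 19≥10, start delay 16≤16 — dominates K.
F: interview score 7.7≥6.3, salary ask 100≤155, experience 10≥10, start delay 4≤16 — dominates K.
Others (A, C, D, G, H, I, J, L) are each worse than K on at least one objective.

B, E, F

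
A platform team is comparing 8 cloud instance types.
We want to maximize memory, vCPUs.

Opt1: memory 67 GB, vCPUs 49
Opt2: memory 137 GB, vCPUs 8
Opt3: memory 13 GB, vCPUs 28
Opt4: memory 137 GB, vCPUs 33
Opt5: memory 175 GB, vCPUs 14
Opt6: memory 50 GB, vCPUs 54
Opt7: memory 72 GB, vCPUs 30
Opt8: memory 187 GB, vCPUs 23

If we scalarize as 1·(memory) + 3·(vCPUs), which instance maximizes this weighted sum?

Opt1: 1·67 + 3·49 = 214
Opt2: 1·137 + 3·8 = 161
Opt3: 1·13 + 3·28 = 97
Opt4: 1·137 + 3·33 = 236
Opt5: 1·175 + 3·14 = 217
Opt6: 1·50 + 3·54 = 212
Opt7: 1·72 + 3·30 = 162
Opt8: 1·187 + 3·23 = 256
Highest: Opt8 at 256.

Opt8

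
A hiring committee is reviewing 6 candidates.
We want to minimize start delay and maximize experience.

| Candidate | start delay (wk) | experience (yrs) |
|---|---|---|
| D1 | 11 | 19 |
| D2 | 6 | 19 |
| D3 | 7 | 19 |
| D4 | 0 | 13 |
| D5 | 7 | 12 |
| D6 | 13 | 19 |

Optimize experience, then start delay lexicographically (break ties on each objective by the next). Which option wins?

First maximize experience: best is 19, kept {D1, D2, D3, D6}.
Then minimize start delay: best is 6, kept {D2}.

D2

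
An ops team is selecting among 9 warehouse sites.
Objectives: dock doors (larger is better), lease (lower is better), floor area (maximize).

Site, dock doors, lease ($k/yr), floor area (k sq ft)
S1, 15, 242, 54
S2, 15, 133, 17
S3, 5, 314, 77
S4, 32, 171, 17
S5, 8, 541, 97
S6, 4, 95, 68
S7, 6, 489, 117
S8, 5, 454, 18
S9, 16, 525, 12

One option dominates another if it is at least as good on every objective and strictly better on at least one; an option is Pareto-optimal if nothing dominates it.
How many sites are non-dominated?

S1: not dominated.
S2: not dominated.
S3: not dominated.
S4: not dominated (best dock doors).
S5: not dominated.
S6: not dominated (best lease).
S7: not dominated (best floor area).
S8: dominated by S1 (dock doors 15≥5, lease 242≤454, floor area 54≥18).
S9: dominated by S4 (dock doors 32≥16, lease 171≤525, floor area 17≥12).
Pareto-optimal: S1, S2, S3, S4, S5, S6, S7 → 7.

7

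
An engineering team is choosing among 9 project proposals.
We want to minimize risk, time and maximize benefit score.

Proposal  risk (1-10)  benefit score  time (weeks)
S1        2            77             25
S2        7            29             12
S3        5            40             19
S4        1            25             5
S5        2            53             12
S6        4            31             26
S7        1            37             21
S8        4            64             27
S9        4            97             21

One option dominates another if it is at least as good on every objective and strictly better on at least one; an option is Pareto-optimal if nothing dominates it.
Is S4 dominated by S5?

No

S5 vs S4: S5 is worse on risk (2 vs 1), so it does not dominate S4.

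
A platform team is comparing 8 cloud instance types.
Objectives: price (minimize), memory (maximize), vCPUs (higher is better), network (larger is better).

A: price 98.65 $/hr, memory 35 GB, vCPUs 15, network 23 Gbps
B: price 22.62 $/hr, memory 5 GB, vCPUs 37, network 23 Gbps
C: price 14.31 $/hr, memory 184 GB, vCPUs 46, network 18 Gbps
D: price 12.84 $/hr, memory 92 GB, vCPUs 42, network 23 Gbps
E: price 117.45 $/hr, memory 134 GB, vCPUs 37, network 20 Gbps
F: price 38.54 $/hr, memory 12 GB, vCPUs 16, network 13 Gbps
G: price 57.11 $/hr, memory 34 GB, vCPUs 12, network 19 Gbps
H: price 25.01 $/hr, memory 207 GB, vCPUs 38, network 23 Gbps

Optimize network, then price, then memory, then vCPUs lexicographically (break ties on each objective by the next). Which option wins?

D

First maximize network: best is 23, kept {A, B, D, H}.
Then minimize price: best is 12.84, kept {D}.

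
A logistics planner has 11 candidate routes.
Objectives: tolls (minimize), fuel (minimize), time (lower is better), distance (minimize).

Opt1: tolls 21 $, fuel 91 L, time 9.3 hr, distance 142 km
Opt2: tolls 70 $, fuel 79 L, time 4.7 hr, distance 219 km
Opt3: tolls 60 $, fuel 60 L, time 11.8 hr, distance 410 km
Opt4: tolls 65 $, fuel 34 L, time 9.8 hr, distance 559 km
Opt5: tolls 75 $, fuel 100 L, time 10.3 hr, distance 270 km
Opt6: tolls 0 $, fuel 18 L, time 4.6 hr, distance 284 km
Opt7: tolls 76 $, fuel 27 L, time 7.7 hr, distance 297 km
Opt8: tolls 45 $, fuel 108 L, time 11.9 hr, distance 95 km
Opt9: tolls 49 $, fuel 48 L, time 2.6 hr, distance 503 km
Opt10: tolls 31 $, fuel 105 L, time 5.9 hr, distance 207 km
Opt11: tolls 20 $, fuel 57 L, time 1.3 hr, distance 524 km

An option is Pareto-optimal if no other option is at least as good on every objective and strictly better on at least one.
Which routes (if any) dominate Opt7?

Opt6: tolls 0≤76, fuel 18≤27, time 4.6≤7.7, distance 284≤297 — dominates Opt7.
Others (Opt1, Opt2, Opt3, Opt4, Opt5, Opt8, Opt9, Opt10, Opt11) are each worse than Opt7 on at least one objective.

Opt6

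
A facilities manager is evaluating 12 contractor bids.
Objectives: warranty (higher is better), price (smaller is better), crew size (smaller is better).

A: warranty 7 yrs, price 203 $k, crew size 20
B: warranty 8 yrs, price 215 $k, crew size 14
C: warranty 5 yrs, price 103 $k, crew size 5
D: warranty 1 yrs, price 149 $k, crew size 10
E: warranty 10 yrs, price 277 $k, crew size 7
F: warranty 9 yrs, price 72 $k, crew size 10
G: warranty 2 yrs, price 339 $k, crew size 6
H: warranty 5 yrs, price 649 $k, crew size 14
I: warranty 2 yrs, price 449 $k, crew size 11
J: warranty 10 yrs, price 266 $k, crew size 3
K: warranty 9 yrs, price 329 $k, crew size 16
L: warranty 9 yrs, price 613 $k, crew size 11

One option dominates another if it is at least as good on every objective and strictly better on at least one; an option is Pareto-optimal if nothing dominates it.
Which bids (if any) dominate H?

B, C, E, F, J, L

B: warranty 8≥5, price 215≤649, crew size 14≤14 — dominates H.
C: warranty 5≥5, price 103≤649, crew size 5≤14 — dominates H.
E: warranty 10≥5, price 277≤649, crew size 7≤14 — dominates H.
F: warranty 9≥5, price 72≤649, crew size 10≤14 — dominates H.
J: warranty 10≥5, price 266≤649, crew size 3≤14 — dominates H.
L: warranty 9≥5, price 613≤649, crew size 11≤14 — dominates H.
Others (A, D, G, I, K) are each worse than H on at least one objective.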